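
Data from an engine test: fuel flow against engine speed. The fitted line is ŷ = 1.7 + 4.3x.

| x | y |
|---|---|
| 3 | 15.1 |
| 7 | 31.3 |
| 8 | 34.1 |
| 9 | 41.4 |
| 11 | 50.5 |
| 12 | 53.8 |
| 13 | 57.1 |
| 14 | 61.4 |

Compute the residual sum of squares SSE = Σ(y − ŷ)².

x=3: ŷ = 1.7 + 4.3·3 = 14.6; r = 15.1 − 14.6 = 0.5
x=7: ŷ = 1.7 + 4.3·7 = 31.8; r = 31.3 − 31.8 = -0.5
x=8: ŷ = 1.7 + 4.3·8 = 36.1; r = 34.1 − 36.1 = -2
x=9: ŷ = 1.7 + 4.3·9 = 40.4; r = 41.4 − 40.4 = 1
x=11: ŷ = 1.7 + 4.3·11 = 49; r = 50.5 − 49 = 1.5
x=12: ŷ = 1.7 + 4.3·12 = 53.3; r = 53.8 − 53.3 = 0.5
x=13: ŷ = 1.7 + 4.3·13 = 57.6; r = 57.1 − 57.6 = -0.5
x=14: ŷ = 1.7 + 4.3·14 = 61.9; r = 61.4 − 61.9 = -0.5
SSE = 0.25 + 0.25 + 4 + 1 + 2.25 + 0.25 + 0.25 + 0.25 = 8.5

SSE = 8.5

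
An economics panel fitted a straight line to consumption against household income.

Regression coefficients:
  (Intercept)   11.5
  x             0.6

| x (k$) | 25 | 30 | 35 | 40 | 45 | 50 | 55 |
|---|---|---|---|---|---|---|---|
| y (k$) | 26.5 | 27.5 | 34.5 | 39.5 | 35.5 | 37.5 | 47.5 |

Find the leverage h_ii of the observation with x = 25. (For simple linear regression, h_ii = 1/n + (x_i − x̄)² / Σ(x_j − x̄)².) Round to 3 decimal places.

h = 0.464

x̄ = (25 + 30 + 35 + 40 + 45 + 50 + 55)/7 = 40
Σ(x − x̄)² = 225 + 100 + 25 + 0 + 25 + 100 + 225 = 700
h = 1/7 + (-15)²/700 = 0.142857 + 0.321429 = 0.464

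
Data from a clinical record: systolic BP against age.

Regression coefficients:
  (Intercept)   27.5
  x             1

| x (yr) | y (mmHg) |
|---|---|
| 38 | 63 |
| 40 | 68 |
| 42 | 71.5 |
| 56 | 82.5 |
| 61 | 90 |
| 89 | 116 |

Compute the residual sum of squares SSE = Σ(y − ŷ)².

x=38: ŷ = 27.5 + 38 = 65.5; e = 63 − 65.5 = -2.5
x=40: ŷ = 27.5 + 40 = 67.5; e = 68 − 67.5 = 0.5
x=42: ŷ = 27.5 + 42 = 69.5; e = 71.5 − 69.5 = 2
x=56: ŷ = 27.5 + 56 = 83.5; e = 82.5 − 83.5 = -1
x=61: ŷ = 27.5 + 61 = 88.5; e = 90 − 88.5 = 1.5
x=89: ŷ = 27.5 + 89 = 116.5; e = 116 − 116.5 = -0.5
SSE = 6.25 + 0.25 + 4 + 1 + 2.25 + 0.25 = 14

SSE = 14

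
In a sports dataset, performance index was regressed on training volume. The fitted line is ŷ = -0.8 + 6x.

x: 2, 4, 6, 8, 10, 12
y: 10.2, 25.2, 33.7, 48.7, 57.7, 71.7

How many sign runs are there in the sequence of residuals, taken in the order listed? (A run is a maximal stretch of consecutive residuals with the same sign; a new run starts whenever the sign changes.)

6 runs

x=2: ŷ = -0.8 + 6·2 = 11.2; r = 10.2 − 11.2 = -1
x=4: ŷ = -0.8 + 6·4 = 23.2; r = 25.2 − 23.2 = 2
x=6: ŷ = -0.8 + 6·6 = 35.2; r = 33.7 − 35.2 = -1.5
x=8: ŷ = -0.8 + 6·8 = 47.2; r = 48.7 − 47.2 = 1.5
x=10: ŷ = -0.8 + 6·10 = 59.2; r = 57.7 − 59.2 = -1.5
x=12: ŷ = -0.8 + 6·12 = 71.2; r = 71.7 − 71.2 = 0.5
Signs: − + − + − +
Runs: −×1, +×1, −×1, +×1, −×1, +×1 → 6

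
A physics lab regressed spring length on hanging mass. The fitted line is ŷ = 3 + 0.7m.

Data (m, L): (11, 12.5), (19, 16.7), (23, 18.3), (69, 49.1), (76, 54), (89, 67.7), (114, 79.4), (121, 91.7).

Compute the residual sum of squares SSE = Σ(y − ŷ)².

m=11: ŷ = 3 + 0.7·11 = 10.7; e = 12.5 − 10.7 = 1.8
m=19: ŷ = 3 + 0.7·19 = 16.3; e = 16.7 − 16.3 = 0.4
m=23: ŷ = 3 + 0.7·23 = 19.1; e = 18.3 − 19.1 = -0.8
m=69: ŷ = 3 + 0.7·69 = 51.3; e = 49.1 − 51.3 = -2.2
m=76: ŷ = 3 + 0.7·76 = 56.2; e = 54 − 56.2 = -2.2
m=89: ŷ = 3 + 0.7·89 = 65.3; e = 67.7 − 65.3 = 2.4
m=114: ŷ = 3 + 0.7·114 = 82.8; e = 79.4 − 82.8 = -3.4
m=121: ŷ = 3 + 0.7·121 = 87.7; e = 91.7 − 87.7 = 4
SSE = 3.24 + 0.16 + 0.64 + 4.84 + 4.84 + 5.76 + 11.56 + 16 = 47.04

SSE = 47.04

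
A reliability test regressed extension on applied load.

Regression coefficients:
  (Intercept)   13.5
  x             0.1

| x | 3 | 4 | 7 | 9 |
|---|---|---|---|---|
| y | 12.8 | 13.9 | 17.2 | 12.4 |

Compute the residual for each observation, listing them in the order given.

-1, 0, 3, -2

x=3: ŷ = 13.5 + 0.1·3 = 13.8; r = 12.8 − 13.8 = -1
x=4: ŷ = 13.5 + 0.1·4 = 13.9; r = 13.9 − 13.9 = 0
x=7: ŷ = 13.5 + 0.1·7 = 14.2; r = 17.2 − 14.2 = 3
x=9: ŷ = 13.5 + 0.1·9 = 14.4; r = 12.4 − 14.4 = -2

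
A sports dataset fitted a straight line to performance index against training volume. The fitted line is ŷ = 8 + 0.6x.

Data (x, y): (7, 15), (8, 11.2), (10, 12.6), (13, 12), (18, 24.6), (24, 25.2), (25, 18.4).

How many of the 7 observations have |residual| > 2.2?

5

x=7: ŷ = 8 + 0.6·7 = 12.2; e = 15 − 12.2 = 2.8
x=8: ŷ = 8 + 0.6·8 = 12.8; e = 11.2 − 12.8 = -1.6
x=10: ŷ = 8 + 0.6·10 = 14; e = 12.6 − 14 = -1.4
x=13: ŷ = 8 + 0.6·13 = 15.8; e = 12 − 15.8 = -3.8
x=18: ŷ = 8 + 0.6·18 = 18.8; e = 24.6 − 18.8 = 5.8
x=24: ŷ = 8 + 0.6·24 = 22.4; e = 25.2 − 22.4 = 2.8
x=25: ŷ = 8 + 0.6·25 = 23; e = 18.4 − 23 = -4.6
|e| > 2.2: x=7 (|e|=2.8), x=13 (|e|=3.8), x=18 (|e|=5.8), x=24 (|e|=2.8), x=25 (|e|=4.6) → 5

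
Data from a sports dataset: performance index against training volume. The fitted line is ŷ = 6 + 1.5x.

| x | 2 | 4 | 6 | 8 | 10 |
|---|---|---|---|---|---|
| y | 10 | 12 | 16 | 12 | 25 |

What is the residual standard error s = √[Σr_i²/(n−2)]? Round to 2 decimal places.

s = 4.24

x=2: ŷ = 6 + 1.5·2 = 9; r = 10 − 9 = 1
x=4: ŷ = 6 + 1.5·4 = 12; r = 12 − 12 = 0
x=6: ŷ = 6 + 1.5·6 = 15; r = 16 − 15 = 1
x=8: ŷ = 6 + 1.5·8 = 18; r = 12 − 18 = -6
x=10: ŷ = 6 + 1.5·10 = 21; r = 25 − 21 = 4
SSE = 1 + 0 + 1 + 36 + 16 = 54
s = √(54/3) = √18 ≈ 4.24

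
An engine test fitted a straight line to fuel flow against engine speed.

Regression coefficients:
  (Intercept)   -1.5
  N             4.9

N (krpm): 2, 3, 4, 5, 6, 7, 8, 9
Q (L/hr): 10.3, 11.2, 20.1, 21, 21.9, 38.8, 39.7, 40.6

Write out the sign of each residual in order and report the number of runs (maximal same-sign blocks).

N=2: ŷ = -1.5 + 4.9·2 = 8.3; r = 10.3 − 8.3 = 2
N=3: ŷ = -1.5 + 4.9·3 = 13.2; r = 11.2 − 13.2 = -2
N=4: ŷ = -1.5 + 4.9·4 = 18.1; r = 20.1 − 18.1 = 2
N=5: ŷ = -1.5 + 4.9·5 = 23; r = 21 − 23 = -2
N=6: ŷ = -1.5 + 4.9·6 = 27.9; r = 21.9 − 27.9 = -6
N=7: ŷ = -1.5 + 4.9·7 = 32.8; r = 38.8 − 32.8 = 6
N=8: ŷ = -1.5 + 4.9·8 = 37.7; r = 39.7 − 37.7 = 2
N=9: ŷ = -1.5 + 4.9·9 = 42.6; r = 40.6 − 42.6 = -2
Signs: + − + − − + + −
Runs: +×1, −×1, +×1, −×2, +×2, −×1 → 6

6 runs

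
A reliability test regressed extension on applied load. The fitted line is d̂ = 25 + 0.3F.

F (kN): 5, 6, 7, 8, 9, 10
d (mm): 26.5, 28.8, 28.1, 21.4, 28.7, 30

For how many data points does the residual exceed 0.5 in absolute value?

F=5: d̂ = 25 + 0.3·5 = 26.5; r = 26.5 − 26.5 = 0
F=6: d̂ = 25 + 0.3·6 = 26.8; r = 28.8 − 26.8 = 2
F=7: d̂ = 25 + 0.3·7 = 27.1; r = 28.1 − 27.1 = 1
F=8: d̂ = 25 + 0.3·8 = 27.4; r = 21.4 − 27.4 = -6
F=9: d̂ = 25 + 0.3·9 = 27.7; r = 28.7 − 27.7 = 1
F=10: d̂ = 25 + 0.3·10 = 28; r = 30 − 28 = 2
|r| > 0.5: F=6 (|r|=2), F=7 (|r|=1), F=8 (|r|=6), F=9 (|r|=1), F=10 (|r|=2) → 5

5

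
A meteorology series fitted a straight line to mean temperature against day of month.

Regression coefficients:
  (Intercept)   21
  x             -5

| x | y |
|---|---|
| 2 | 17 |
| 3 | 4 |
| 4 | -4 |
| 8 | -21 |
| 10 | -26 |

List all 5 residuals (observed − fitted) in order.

6, -2, -5, -2, 3

x=2: ŷ = 21 − 5·2 = 11; e = 17 − 11 = 6
x=3: ŷ = 21 − 5·3 = 6; e = 4 − 6 = -2
x=4: ŷ = 21 − 5·4 = 1; e = -4 − 1 = -5
x=8: ŷ = 21 − 5·8 = -19; e = -21 − (-19) = -2
x=10: ŷ = 21 − 5·10 = -29; e = -26 − (-29) = 3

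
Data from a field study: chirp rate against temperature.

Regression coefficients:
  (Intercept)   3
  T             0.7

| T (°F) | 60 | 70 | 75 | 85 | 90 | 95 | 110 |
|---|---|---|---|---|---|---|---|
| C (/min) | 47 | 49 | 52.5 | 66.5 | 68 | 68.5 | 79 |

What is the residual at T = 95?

ŷ = 3 + 0.7·95 = 69.5
r = 68.5 − 69.5 = -1

r = -1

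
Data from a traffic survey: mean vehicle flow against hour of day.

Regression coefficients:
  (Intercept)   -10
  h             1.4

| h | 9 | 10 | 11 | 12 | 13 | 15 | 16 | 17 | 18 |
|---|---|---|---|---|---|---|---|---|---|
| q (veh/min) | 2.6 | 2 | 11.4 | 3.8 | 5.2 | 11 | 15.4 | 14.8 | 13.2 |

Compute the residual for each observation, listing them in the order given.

h=9: ŷ = -10 + 1.4·9 = 2.6; e = 2.6 − 2.6 = 0
h=10: ŷ = -10 + 1.4·10 = 4; e = 2 − 4 = -2
h=11: ŷ = -10 + 1.4·11 = 5.4; e = 11.4 − 5.4 = 6
h=12: ŷ = -10 + 1.4·12 = 6.8; e = 3.8 − 6.8 = -3
h=13: ŷ = -10 + 1.4·13 = 8.2; e = 5.2 − 8.2 = -3
h=15: ŷ = -10 + 1.4·15 = 11; e = 11 − 11 = 0
h=16: ŷ = -10 + 1.4·16 = 12.4; e = 15.4 − 12.4 = 3
h=17: ŷ = -10 + 1.4·17 = 13.8; e = 14.8 − 13.8 = 1
h=18: ŷ = -10 + 1.4·18 = 15.2; e = 13.2 − 15.2 = -2

0, -2, 6, -3, -3, 0, 3, 1, -2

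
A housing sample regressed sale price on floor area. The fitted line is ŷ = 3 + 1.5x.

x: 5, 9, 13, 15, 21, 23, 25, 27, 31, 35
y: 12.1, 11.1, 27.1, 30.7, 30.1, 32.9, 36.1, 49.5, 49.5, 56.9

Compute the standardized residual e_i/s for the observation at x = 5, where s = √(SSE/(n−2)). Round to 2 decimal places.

x=5: ŷ = 3 + 1.5·5 = 10.5; e = 12.1 − 10.5 = 1.6
x=9: ŷ = 3 + 1.5·9 = 16.5; e = 11.1 − 16.5 = -5.4
x=13: ŷ = 3 + 1.5·13 = 22.5; e = 27.1 − 22.5 = 4.6
x=15: ŷ = 3 + 1.5·15 = 25.5; e = 30.7 − 25.5 = 5.2
x=21: ŷ = 3 + 1.5·21 = 34.5; e = 30.1 − 34.5 = -4.4
x=23: ŷ = 3 + 1.5·23 = 37.5; e = 32.9 − 37.5 = -4.6
x=25: ŷ = 3 + 1.5·25 = 40.5; e = 36.1 − 40.5 = -4.4
x=27: ŷ = 3 + 1.5·27 = 43.5; e = 49.5 − 43.5 = 6
x=31: ŷ = 3 + 1.5·31 = 49.5; e = 49.5 − 49.5 = 0
x=35: ŷ = 3 + 1.5·35 = 55.5; e = 56.9 − 55.5 = 1.4
SSE = 2.56 + 29.16 + 21.16 + 27.04 + 19.36 + 21.16 + 19.36 + 36 + 0 + 1.96 = 177.76
s = √(177.76/8) = 4.71381
e/s = 1.6 / 4.71381 = 0.34

0.34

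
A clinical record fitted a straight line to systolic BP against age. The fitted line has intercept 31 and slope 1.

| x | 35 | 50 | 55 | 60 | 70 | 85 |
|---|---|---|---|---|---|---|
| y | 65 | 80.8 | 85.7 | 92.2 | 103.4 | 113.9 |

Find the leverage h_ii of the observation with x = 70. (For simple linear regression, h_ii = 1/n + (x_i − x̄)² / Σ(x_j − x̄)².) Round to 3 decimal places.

x̄ = (35 + 50 + 55 + 60 + 70 + 85)/6 = 59.1667
Σ(x − x̄)² = 584.028 + 84.0278 + 17.3611 + 0.694444 + 117.361 + 667.361 = 1470.83
h = 1/6 + (10.8333)²/1470.83 = 0.166667 + 0.0797923 = 0.246

h = 0.246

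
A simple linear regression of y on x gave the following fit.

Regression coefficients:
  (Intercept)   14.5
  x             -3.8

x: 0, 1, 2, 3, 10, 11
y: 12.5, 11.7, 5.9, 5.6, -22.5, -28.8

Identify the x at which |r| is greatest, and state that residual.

x = 3, r = 2.5

x=0: ŷ = 14.5 − 3.8·0 = 14.5; r = 12.5 − 14.5 = -2
x=1: ŷ = 14.5 − 3.8·1 = 10.7; r = 11.7 − 10.7 = 1
x=2: ŷ = 14.5 − 3.8·2 = 6.9; r = 5.9 − 6.9 = -1
x=3: ŷ = 14.5 − 3.8·3 = 3.1; r = 5.6 − 3.1 = 2.5
x=10: ŷ = 14.5 − 3.8·10 = -23.5; r = -22.5 − (-23.5) = 1
x=11: ŷ = 14.5 − 3.8·11 = -27.3; r = -28.8 − (-27.3) = -1.5
Largest |r| is 2.5 at x = 3, residual 2.5.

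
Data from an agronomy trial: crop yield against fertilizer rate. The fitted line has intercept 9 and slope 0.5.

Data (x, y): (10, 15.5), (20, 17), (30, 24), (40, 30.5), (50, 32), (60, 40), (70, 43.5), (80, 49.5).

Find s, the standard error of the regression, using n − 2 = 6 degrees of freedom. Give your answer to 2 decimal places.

x=10: ŷ = 9 + 0.5·10 = 14; e = 15.5 − 14 = 1.5
x=20: ŷ = 9 + 0.5·20 = 19; e = 17 − 19 = -2
x=30: ŷ = 9 + 0.5·30 = 24; e = 24 − 24 = 0
x=40: ŷ = 9 + 0.5·40 = 29; e = 30.5 − 29 = 1.5
x=50: ŷ = 9 + 0.5·50 = 34; e = 32 − 34 = -2
x=60: ŷ = 9 + 0.5·60 = 39; e = 40 − 39 = 1
x=70: ŷ = 9 + 0.5·70 = 44; e = 43.5 − 44 = -0.5
x=80: ŷ = 9 + 0.5·80 = 49; e = 49.5 − 49 = 0.5
SSE = 2.25 + 4 + 0 + 2.25 + 4 + 1 + 0.25 + 0.25 = 14
s = √(14/6) = √2.33333 ≈ 1.53

s = 1.53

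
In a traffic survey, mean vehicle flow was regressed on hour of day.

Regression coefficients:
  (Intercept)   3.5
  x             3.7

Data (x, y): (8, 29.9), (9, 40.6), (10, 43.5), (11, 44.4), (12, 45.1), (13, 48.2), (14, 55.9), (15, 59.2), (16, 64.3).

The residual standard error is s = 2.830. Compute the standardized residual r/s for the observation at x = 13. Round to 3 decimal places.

ŷ = 3.5 + 3.7·13 = 51.6
r = 48.2 − 51.6 = -3.4
r/s = -3.4 / 2.830 = -1.201

-1.201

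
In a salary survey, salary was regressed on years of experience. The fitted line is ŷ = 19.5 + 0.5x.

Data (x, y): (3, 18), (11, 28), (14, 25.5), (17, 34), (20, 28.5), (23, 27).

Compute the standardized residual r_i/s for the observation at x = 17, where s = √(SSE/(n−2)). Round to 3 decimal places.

1.414

x=3: ŷ = 19.5 + 0.5·3 = 21; r = 18 − 21 = -3
x=11: ŷ = 19.5 + 0.5·11 = 25; r = 28 − 25 = 3
x=14: ŷ = 19.5 + 0.5·14 = 26.5; r = 25.5 − 26.5 = -1
x=17: ŷ = 19.5 + 0.5·17 = 28; r = 34 − 28 = 6
x=20: ŷ = 19.5 + 0.5·20 = 29.5; r = 28.5 − 29.5 = -1
x=23: ŷ = 19.5 + 0.5·23 = 31; r = 27 − 31 = -4
SSE = 9 + 9 + 1 + 36 + 1 + 16 = 72
s = √(72/4) = 4.24264
r/s = 6 / 4.24264 = 1.414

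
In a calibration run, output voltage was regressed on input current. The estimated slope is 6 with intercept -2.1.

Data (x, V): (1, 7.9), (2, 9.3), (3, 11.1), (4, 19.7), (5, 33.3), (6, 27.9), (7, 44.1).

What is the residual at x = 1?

e = 4

V̂ = -2.1 + 6·1 = 3.9
e = 7.9 − 3.9 = 4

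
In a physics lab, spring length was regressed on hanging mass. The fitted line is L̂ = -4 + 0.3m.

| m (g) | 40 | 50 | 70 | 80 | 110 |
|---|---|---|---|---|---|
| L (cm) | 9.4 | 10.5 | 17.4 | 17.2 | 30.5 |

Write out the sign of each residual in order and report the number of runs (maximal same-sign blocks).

5 runs

m=40: L̂ = -4 + 0.3·40 = 8; e = 9.4 − 8 = 1.4
m=50: L̂ = -4 + 0.3·50 = 11; e = 10.5 − 11 = -0.5
m=70: L̂ = -4 + 0.3·70 = 17; e = 17.4 − 17 = 0.4
m=80: L̂ = -4 + 0.3·80 = 20; e = 17.2 − 20 = -2.8
m=110: L̂ = -4 + 0.3·110 = 29; e = 30.5 − 29 = 1.5
Signs: + − + − +
Runs: +×1, −×1, +×1, −×1, +×1 → 5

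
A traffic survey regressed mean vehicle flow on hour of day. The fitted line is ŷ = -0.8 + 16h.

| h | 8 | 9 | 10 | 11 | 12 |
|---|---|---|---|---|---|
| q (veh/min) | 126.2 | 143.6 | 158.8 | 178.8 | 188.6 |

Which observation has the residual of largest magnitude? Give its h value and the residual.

h = 11, r = 3.6

h=8: ŷ = -0.8 + 16·8 = 127.2; r = 126.2 − 127.2 = -1
h=9: ŷ = -0.8 + 16·9 = 143.2; r = 143.6 − 143.2 = 0.4
h=10: ŷ = -0.8 + 16·10 = 159.2; r = 158.8 − 159.2 = -0.4
h=11: ŷ = -0.8 + 16·11 = 175.2; r = 178.8 − 175.2 = 3.6
h=12: ŷ = -0.8 + 16·12 = 191.2; r = 188.6 − 191.2 = -2.6
Largest |r| is 3.6 at h = 11, residual 3.6.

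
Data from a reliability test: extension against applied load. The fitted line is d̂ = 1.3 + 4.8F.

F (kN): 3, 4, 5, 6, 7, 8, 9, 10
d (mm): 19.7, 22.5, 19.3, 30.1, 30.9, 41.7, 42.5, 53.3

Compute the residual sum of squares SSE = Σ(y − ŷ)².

F=3: d̂ = 1.3 + 4.8·3 = 15.7; e = 19.7 − 15.7 = 4
F=4: d̂ = 1.3 + 4.8·4 = 20.5; e = 22.5 − 20.5 = 2
F=5: d̂ = 1.3 + 4.8·5 = 25.3; e = 19.3 − 25.3 = -6
F=6: d̂ = 1.3 + 4.8·6 = 30.1; e = 30.1 − 30.1 = 0
F=7: d̂ = 1.3 + 4.8·7 = 34.9; e = 30.9 − 34.9 = -4
F=8: d̂ = 1.3 + 4.8·8 = 39.7; e = 41.7 − 39.7 = 2
F=9: d̂ = 1.3 + 4.8·9 = 44.5; e = 42.5 − 44.5 = -2
F=10: d̂ = 1.3 + 4.8·10 = 49.3; e = 53.3 − 49.3 = 4
SSE = 16 + 4 + 36 + 0 + 16 + 4 + 4 + 16 = 96

SSE = 96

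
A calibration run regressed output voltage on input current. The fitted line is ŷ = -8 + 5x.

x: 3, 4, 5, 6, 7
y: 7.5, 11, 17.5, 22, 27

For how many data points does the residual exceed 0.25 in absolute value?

x=3: ŷ = -8 + 5·3 = 7; e = 7.5 − 7 = 0.5
x=4: ŷ = -8 + 5·4 = 12; e = 11 − 12 = -1
x=5: ŷ = -8 + 5·5 = 17; e = 17.5 − 17 = 0.5
x=6: ŷ = -8 + 5·6 = 22; e = 22 − 22 = 0
x=7: ŷ = -8 + 5·7 = 27; e = 27 − 27 = 0
|e| > 0.25: x=3 (|e|=0.5), x=4 (|e|=1), x=5 (|e|=0.5) → 3

3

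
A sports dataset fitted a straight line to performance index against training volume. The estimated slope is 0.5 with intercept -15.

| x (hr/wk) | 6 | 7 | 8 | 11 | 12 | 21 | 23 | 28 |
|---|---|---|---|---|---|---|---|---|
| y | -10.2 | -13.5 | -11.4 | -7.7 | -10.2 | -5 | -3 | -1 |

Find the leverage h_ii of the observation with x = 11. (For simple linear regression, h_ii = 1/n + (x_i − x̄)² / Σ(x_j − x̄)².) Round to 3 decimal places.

x̄ = (6 + 7 + 8 + 11 + 12 + 21 + 23 + 28)/8 = 14.5
Σ(x − x̄)² = 72.25 + 56.25 + 42.25 + 12.25 + 6.25 + 42.25 + 72.25 + 182.25 = 486
h = 1/8 + (-3.5)²/486 = 0.125 + 0.0252058 = 0.150

h = 0.150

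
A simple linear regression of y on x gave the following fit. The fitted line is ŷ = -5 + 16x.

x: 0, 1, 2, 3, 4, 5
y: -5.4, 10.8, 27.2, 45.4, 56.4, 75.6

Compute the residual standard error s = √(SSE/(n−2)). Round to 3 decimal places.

x=0: ŷ = -5 + 16·0 = -5; r = -5.4 − (-5) = -0.4
x=1: ŷ = -5 + 16·1 = 11; r = 10.8 − 11 = -0.2
x=2: ŷ = -5 + 16·2 = 27; r = 27.2 − 27 = 0.2
x=3: ŷ = -5 + 16·3 = 43; r = 45.4 − 43 = 2.4
x=4: ŷ = -5 + 16·4 = 59; r = 56.4 − 59 = -2.6
x=5: ŷ = -5 + 16·5 = 75; r = 75.6 − 75 = 0.6
SSE = 0.16 + 0.04 + 0.04 + 5.76 + 6.76 + 0.36 = 13.12
s = √(13.12/4) = √3.28 ≈ 1.811

s = 1.811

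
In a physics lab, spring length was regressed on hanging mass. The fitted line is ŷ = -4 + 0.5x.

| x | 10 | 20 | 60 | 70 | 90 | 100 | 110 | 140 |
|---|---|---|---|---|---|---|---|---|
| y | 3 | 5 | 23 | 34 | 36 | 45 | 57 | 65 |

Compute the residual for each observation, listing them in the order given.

2, -1, -3, 3, -5, -1, 6, -1

x=10: ŷ = -4 + 0.5·10 = 1; r = 3 − 1 = 2
x=20: ŷ = -4 + 0.5·20 = 6; r = 5 − 6 = -1
x=60: ŷ = -4 + 0.5·60 = 26; r = 23 − 26 = -3
x=70: ŷ = -4 + 0.5·70 = 31; r = 34 − 31 = 3
x=90: ŷ = -4 + 0.5·90 = 41; r = 36 − 41 = -5
x=100: ŷ = -4 + 0.5·100 = 46; r = 45 − 46 = -1
x=110: ŷ = -4 + 0.5·110 = 51; r = 57 − 51 = 6
x=140: ŷ = -4 + 0.5·140 = 66; r = 65 − 66 = -1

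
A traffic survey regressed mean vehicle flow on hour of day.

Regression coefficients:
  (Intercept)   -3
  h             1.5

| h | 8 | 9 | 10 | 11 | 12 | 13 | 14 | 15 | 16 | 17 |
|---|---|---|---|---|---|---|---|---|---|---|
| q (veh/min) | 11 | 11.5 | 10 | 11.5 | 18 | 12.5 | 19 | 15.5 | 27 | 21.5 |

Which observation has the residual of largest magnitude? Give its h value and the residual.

h=8: ŷ = -3 + 1.5·8 = 9; r = 11 − 9 = 2
h=9: ŷ = -3 + 1.5·9 = 10.5; r = 11.5 − 10.5 = 1
h=10: ŷ = -3 + 1.5·10 = 12; r = 10 − 12 = -2
h=11: ŷ = -3 + 1.5·11 = 13.5; r = 11.5 − 13.5 = -2
h=12: ŷ = -3 + 1.5·12 = 15; r = 18 − 15 = 3
h=13: ŷ = -3 + 1.5·13 = 16.5; r = 12.5 − 16.5 = -4
h=14: ŷ = -3 + 1.5·14 = 18; r = 19 − 18 = 1
h=15: ŷ = -3 + 1.5·15 = 19.5; r = 15.5 − 19.5 = -4
h=16: ŷ = -3 + 1.5·16 = 21; r = 27 − 21 = 6
h=17: ŷ = -3 + 1.5·17 = 22.5; r = 21.5 − 22.5 = -1
Largest |r| is 6 at h = 16, residual 6.

h = 16, r = 6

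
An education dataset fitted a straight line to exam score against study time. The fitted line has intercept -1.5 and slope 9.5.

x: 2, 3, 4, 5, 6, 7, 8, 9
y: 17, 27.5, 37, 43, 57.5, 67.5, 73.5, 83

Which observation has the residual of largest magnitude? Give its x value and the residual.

x=2: ŷ = -1.5 + 9.5·2 = 17.5; r = 17 − 17.5 = -0.5
x=3: ŷ = -1.5 + 9.5·3 = 27; r = 27.5 − 27 = 0.5
x=4: ŷ = -1.5 + 9.5·4 = 36.5; r = 37 − 36.5 = 0.5
x=5: ŷ = -1.5 + 9.5·5 = 46; r = 43 − 46 = -3
x=6: ŷ = -1.5 + 9.5·6 = 55.5; r = 57.5 − 55.5 = 2
x=7: ŷ = -1.5 + 9.5·7 = 65; r = 67.5 − 65 = 2.5
x=8: ŷ = -1.5 + 9.5·8 = 74.5; r = 73.5 − 74.5 = -1
x=9: ŷ = -1.5 + 9.5·9 = 84; r = 83 − 84 = -1
Largest |r| is 3 at x = 5, residual -3.

x = 5, r = -3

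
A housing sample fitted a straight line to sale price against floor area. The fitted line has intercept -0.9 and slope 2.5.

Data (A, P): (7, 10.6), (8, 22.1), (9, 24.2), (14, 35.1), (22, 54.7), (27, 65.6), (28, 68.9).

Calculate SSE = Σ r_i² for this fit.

SSE = 54.16

A=7: P̂ = -0.9 + 2.5·7 = 16.6; r = 10.6 − 16.6 = -6
A=8: P̂ = -0.9 + 2.5·8 = 19.1; r = 22.1 − 19.1 = 3
A=9: P̂ = -0.9 + 2.5·9 = 21.6; r = 24.2 − 21.6 = 2.6
A=14: P̂ = -0.9 + 2.5·14 = 34.1; r = 35.1 − 34.1 = 1
A=22: P̂ = -0.9 + 2.5·22 = 54.1; r = 54.7 − 54.1 = 0.6
A=27: P̂ = -0.9 + 2.5·27 = 66.6; r = 65.6 − 66.6 = -1
A=28: P̂ = -0.9 + 2.5·28 = 69.1; r = 68.9 − 69.1 = -0.2
SSE = 36 + 9 + 6.76 + 1 + 0.36 + 1 + 0.04 = 54.16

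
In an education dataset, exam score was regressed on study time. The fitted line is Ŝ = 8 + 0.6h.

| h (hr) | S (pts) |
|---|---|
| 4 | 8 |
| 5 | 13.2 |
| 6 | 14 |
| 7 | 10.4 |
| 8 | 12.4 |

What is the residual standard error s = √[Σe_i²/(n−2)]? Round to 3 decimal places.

h=4: Ŝ = 8 + 0.6·4 = 10.4; e = 8 − 10.4 = -2.4
h=5: Ŝ = 8 + 0.6·5 = 11; e = 13.2 − 11 = 2.2
h=6: Ŝ = 8 + 0.6·6 = 11.6; e = 14 − 11.6 = 2.4
h=7: Ŝ = 8 + 0.6·7 = 12.2; e = 10.4 − 12.2 = -1.8
h=8: Ŝ = 8 + 0.6·8 = 12.8; e = 12.4 − 12.8 = -0.4
SSE = 5.76 + 4.84 + 5.76 + 3.24 + 0.16 = 19.76
s = √(19.76/3) = √6.58667 ≈ 2.566

s = 2.566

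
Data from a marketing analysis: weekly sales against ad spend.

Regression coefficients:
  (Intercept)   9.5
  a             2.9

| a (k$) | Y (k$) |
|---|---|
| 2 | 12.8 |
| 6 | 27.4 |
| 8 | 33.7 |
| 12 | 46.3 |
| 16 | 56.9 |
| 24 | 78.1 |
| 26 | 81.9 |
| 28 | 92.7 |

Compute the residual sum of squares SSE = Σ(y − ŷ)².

a=2: ŷ = 9.5 + 2.9·2 = 15.3; r = 12.8 − 15.3 = -2.5
a=6: ŷ = 9.5 + 2.9·6 = 26.9; r = 27.4 − 26.9 = 0.5
a=8: ŷ = 9.5 + 2.9·8 = 32.7; r = 33.7 − 32.7 = 1
a=12: ŷ = 9.5 + 2.9·12 = 44.3; r = 46.3 − 44.3 = 2
a=16: ŷ = 9.5 + 2.9·16 = 55.9; r = 56.9 − 55.9 = 1
a=24: ŷ = 9.5 + 2.9·24 = 79.1; r = 78.1 − 79.1 = -1
a=26: ŷ = 9.5 + 2.9·26 = 84.9; r = 81.9 − 84.9 = -3
a=28: ŷ = 9.5 + 2.9·28 = 90.7; r = 92.7 − 90.7 = 2
SSE = 6.25 + 0.25 + 1 + 4 + 1 + 1 + 9 + 4 = 26.5

SSE = 26.5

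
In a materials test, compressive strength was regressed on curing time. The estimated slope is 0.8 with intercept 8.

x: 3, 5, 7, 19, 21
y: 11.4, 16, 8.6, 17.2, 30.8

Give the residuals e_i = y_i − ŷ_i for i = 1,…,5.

x=3: ŷ = 8 + 0.8·3 = 10.4; e = 11.4 − 10.4 = 1
x=5: ŷ = 8 + 0.8·5 = 12; e = 16 − 12 = 4
x=7: ŷ = 8 + 0.8·7 = 13.6; e = 8.6 − 13.6 = -5
x=19: ŷ = 8 + 0.8·19 = 23.2; e = 17.2 − 23.2 = -6
x=21: ŷ = 8 + 0.8·21 = 24.8; e = 30.8 − 24.8 = 6

1, 4, -5, -6, 6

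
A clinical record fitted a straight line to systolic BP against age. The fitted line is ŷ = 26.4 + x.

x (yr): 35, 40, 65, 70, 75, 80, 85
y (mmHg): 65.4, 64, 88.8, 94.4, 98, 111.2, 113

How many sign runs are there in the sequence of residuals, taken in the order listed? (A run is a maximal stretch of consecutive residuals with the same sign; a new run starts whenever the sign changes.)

3 runs

x=35: ŷ = 26.4 + 35 = 61.4; e = 65.4 − 61.4 = 4
x=40: ŷ = 26.4 + 40 = 66.4; e = 64 − 66.4 = -2.4
x=65: ŷ = 26.4 + 65 = 91.4; e = 88.8 − 91.4 = -2.6
x=70: ŷ = 26.4 + 70 = 96.4; e = 94.4 − 96.4 = -2
x=75: ŷ = 26.4 + 75 = 101.4; e = 98 − 101.4 = -3.4
x=80: ŷ = 26.4 + 80 = 106.4; e = 111.2 − 106.4 = 4.8
x=85: ŷ = 26.4 + 85 = 111.4; e = 113 − 111.4 = 1.6
Signs: + − − − − + +
Runs: +×1, −×4, +×2 → 3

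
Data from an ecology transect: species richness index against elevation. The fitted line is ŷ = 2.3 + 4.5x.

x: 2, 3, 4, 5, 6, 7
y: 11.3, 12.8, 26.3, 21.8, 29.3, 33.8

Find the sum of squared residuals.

x=2: ŷ = 2.3 + 4.5·2 = 11.3; r = 11.3 − 11.3 = 0
x=3: ŷ = 2.3 + 4.5·3 = 15.8; r = 12.8 − 15.8 = -3
x=4: ŷ = 2.3 + 4.5·4 = 20.3; r = 26.3 − 20.3 = 6
x=5: ŷ = 2.3 + 4.5·5 = 24.8; r = 21.8 − 24.8 = -3
x=6: ŷ = 2.3 + 4.5·6 = 29.3; r = 29.3 − 29.3 = 0
x=7: ŷ = 2.3 + 4.5·7 = 33.8; r = 33.8 − 33.8 = 0
SSE = 0 + 9 + 36 + 9 + 0 + 0 = 54

SSE = 54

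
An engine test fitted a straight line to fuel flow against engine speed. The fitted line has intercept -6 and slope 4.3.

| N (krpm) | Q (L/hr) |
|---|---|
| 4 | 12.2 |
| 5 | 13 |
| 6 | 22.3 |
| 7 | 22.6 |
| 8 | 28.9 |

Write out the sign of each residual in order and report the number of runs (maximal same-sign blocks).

N=4: ŷ = -6 + 4.3·4 = 11.2; e = 12.2 − 11.2 = 1
N=5: ŷ = -6 + 4.3·5 = 15.5; e = 13 − 15.5 = -2.5
N=6: ŷ = -6 + 4.3·6 = 19.8; e = 22.3 − 19.8 = 2.5
N=7: ŷ = -6 + 4.3·7 = 24.1; e = 22.6 − 24.1 = -1.5
N=8: ŷ = -6 + 4.3·8 = 28.4; e = 28.9 − 28.4 = 0.5
Signs: + − + − +
Runs: +×1, −×1, +×1, −×1, +×1 → 5

5 runs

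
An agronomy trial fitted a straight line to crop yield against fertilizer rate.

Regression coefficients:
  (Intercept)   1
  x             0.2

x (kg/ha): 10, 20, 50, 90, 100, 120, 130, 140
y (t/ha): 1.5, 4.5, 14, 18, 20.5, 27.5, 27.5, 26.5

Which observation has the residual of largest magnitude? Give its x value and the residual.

x=10: ŷ = 1 + 0.2·10 = 3; r = 1.5 − 3 = -1.5
x=20: ŷ = 1 + 0.2·20 = 5; r = 4.5 − 5 = -0.5
x=50: ŷ = 1 + 0.2·50 = 11; r = 14 − 11 = 3
x=90: ŷ = 1 + 0.2·90 = 19; r = 18 − 19 = -1
x=100: ŷ = 1 + 0.2·100 = 21; r = 20.5 − 21 = -0.5
x=120: ŷ = 1 + 0.2·120 = 25; r = 27.5 − 25 = 2.5
x=130: ŷ = 1 + 0.2·130 = 27; r = 27.5 − 27 = 0.5
x=140: ŷ = 1 + 0.2·140 = 29; r = 26.5 − 29 = -2.5
Largest |r| is 3 at x = 50, residual 3.

x = 50, r = 3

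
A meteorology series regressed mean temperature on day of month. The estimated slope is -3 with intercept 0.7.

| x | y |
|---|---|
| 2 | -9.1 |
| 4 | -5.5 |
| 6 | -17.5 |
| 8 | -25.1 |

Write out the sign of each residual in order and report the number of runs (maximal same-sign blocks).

x=2: ŷ = 0.7 − 3·2 = -5.3; e = -9.1 − (-5.3) = -3.8
x=4: ŷ = 0.7 − 3·4 = -11.3; e = -5.5 − (-11.3) = 5.8
x=6: ŷ = 0.7 − 3·6 = -17.3; e = -17.5 − (-17.3) = -0.2
x=8: ŷ = 0.7 − 3·8 = -23.3; e = -25.1 − (-23.3) = -1.8
Signs: − + − −
Runs: −×1, +×1, −×2 → 3

3 runs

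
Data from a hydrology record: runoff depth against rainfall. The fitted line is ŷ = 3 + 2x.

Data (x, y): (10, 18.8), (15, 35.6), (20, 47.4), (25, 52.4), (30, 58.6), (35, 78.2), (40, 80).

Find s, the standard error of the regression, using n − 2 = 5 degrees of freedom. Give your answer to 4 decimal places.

x=10: ŷ = 3 + 2·10 = 23; r = 18.8 − 23 = -4.2
x=15: ŷ = 3 + 2·15 = 33; r = 35.6 − 33 = 2.6
x=20: ŷ = 3 + 2·20 = 43; r = 47.4 − 43 = 4.4
x=25: ŷ = 3 + 2·25 = 53; r = 52.4 − 53 = -0.6
x=30: ŷ = 3 + 2·30 = 63; r = 58.6 − 63 = -4.4
x=35: ŷ = 3 + 2·35 = 73; r = 78.2 − 73 = 5.2
x=40: ŷ = 3 + 2·40 = 83; r = 80 − 83 = -3
SSE = 17.64 + 6.76 + 19.36 + 0.36 + 19.36 + 27.04 + 9 = 99.52
s = √(99.52/5) = √19.904 ≈ 4.4614

s = 4.4614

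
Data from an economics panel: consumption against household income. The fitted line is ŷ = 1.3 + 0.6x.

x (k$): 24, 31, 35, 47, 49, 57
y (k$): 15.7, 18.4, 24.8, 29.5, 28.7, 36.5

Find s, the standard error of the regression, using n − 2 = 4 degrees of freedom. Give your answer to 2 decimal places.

x=24: ŷ = 1.3 + 0.6·24 = 15.7; e = 15.7 − 15.7 = 0
x=31: ŷ = 1.3 + 0.6·31 = 19.9; e = 18.4 − 19.9 = -1.5
x=35: ŷ = 1.3 + 0.6·35 = 22.3; e = 24.8 − 22.3 = 2.5
x=47: ŷ = 1.3 + 0.6·47 = 29.5; e = 29.5 − 29.5 = 0
x=49: ŷ = 1.3 + 0.6·49 = 30.7; e = 28.7 − 30.7 = -2
x=57: ŷ = 1.3 + 0.6·57 = 35.5; e = 36.5 − 35.5 = 1
SSE = 0 + 2.25 + 6.25 + 0 + 4 + 1 = 13.5
s = √(13.5/4) = √3.375 ≈ 1.84

s = 1.84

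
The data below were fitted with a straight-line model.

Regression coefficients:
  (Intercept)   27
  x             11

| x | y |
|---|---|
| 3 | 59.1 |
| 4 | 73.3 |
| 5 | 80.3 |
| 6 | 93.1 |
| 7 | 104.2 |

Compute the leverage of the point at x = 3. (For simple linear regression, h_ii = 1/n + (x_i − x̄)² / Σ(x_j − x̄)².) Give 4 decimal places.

h = 0.6000

x̄ = (3 + 4 + 5 + 6 + 7)/5 = 5
Σ(x − x̄)² = 4 + 1 + 0 + 1 + 4 = 10
h = 1/5 + (-2)²/10 = 0.2 + 0.4 = 0.6000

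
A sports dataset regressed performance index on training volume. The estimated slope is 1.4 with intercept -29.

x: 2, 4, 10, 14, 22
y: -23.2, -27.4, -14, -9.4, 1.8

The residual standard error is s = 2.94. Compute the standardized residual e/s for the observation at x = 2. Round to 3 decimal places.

1.020

ŷ = -29 + 1.4·2 = -26.2
e = -23.2 − (-26.2) = 3
e/s = 3 / 2.94 = 1.020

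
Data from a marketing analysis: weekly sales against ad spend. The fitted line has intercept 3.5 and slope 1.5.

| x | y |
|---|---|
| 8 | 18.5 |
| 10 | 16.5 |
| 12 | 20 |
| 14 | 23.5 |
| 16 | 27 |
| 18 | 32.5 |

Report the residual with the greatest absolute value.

x=8: ŷ = 3.5 + 1.5·8 = 15.5; r = 18.5 − 15.5 = 3
x=10: ŷ = 3.5 + 1.5·10 = 18.5; r = 16.5 − 18.5 = -2
x=12: ŷ = 3.5 + 1.5·12 = 21.5; r = 20 − 21.5 = -1.5
x=14: ŷ = 3.5 + 1.5·14 = 24.5; r = 23.5 − 24.5 = -1
x=16: ŷ = 3.5 + 1.5·16 = 27.5; r = 27 − 27.5 = -0.5
x=18: ŷ = 3.5 + 1.5·18 = 30.5; r = 32.5 − 30.5 = 2
Largest |r| is 3 at x = 8, residual 3.

r = 3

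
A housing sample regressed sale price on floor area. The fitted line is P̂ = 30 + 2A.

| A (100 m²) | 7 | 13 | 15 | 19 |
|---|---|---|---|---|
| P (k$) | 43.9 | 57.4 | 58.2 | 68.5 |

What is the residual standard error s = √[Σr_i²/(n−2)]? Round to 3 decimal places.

A=7: P̂ = 30 + 2·7 = 44; r = 43.9 − 44 = -0.1
A=13: P̂ = 30 + 2·13 = 56; r = 57.4 − 56 = 1.4
A=15: P̂ = 30 + 2·15 = 60; r = 58.2 − 60 = -1.8
A=19: P̂ = 30 + 2·19 = 68; r = 68.5 − 68 = 0.5
SSE = 0.01 + 1.96 + 3.24 + 0.25 = 5.46
s = √(5.46/2) = √2.73 ≈ 1.652

s = 1.652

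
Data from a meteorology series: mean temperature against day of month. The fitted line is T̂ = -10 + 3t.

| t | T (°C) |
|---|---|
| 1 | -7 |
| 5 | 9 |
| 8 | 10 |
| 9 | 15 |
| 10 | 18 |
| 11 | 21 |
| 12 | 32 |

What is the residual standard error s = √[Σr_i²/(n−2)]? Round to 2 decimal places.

s = 4.00

t=1: T̂ = -10 + 3·1 = -7; r = -7 − (-7) = 0
t=5: T̂ = -10 + 3·5 = 5; r = 9 − 5 = 4
t=8: T̂ = -10 + 3·8 = 14; r = 10 − 14 = -4
t=9: T̂ = -10 + 3·9 = 17; r = 15 − 17 = -2
t=10: T̂ = -10 + 3·10 = 20; r = 18 − 20 = -2
t=11: T̂ = -10 + 3·11 = 23; r = 21 − 23 = -2
t=12: T̂ = -10 + 3·12 = 26; r = 32 − 26 = 6
SSE = 0 + 16 + 16 + 4 + 4 + 4 + 36 = 80
s = √(80/5) = √16 ≈ 4.00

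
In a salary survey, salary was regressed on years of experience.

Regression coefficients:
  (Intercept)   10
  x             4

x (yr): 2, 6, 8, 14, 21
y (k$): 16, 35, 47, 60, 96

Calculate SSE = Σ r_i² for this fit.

x=2: ŷ = 10 + 4·2 = 18; r = 16 − 18 = -2
x=6: ŷ = 10 + 4·6 = 34; r = 35 − 34 = 1
x=8: ŷ = 10 + 4·8 = 42; r = 47 − 42 = 5
x=14: ŷ = 10 + 4·14 = 66; r = 60 − 66 = -6
x=21: ŷ = 10 + 4·21 = 94; r = 96 − 94 = 2
SSE = 4 + 1 + 25 + 36 + 4 = 70

SSE = 70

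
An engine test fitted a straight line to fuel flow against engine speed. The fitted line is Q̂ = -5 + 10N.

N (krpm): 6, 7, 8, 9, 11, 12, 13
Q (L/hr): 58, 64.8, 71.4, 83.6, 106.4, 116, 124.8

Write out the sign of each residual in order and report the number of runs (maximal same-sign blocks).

N=6: Q̂ = -5 + 10·6 = 55; r = 58 − 55 = 3
N=7: Q̂ = -5 + 10·7 = 65; r = 64.8 − 65 = -0.2
N=8: Q̂ = -5 + 10·8 = 75; r = 71.4 − 75 = -3.6
N=9: Q̂ = -5 + 10·9 = 85; r = 83.6 − 85 = -1.4
N=11: Q̂ = -5 + 10·11 = 105; r = 106.4 − 105 = 1.4
N=12: Q̂ = -5 + 10·12 = 115; r = 116 − 115 = 1
N=13: Q̂ = -5 + 10·13 = 125; r = 124.8 − 125 = -0.2
Signs: + − − − + + −
Runs: +×1, −×3, +×2, −×1 → 4

4 runs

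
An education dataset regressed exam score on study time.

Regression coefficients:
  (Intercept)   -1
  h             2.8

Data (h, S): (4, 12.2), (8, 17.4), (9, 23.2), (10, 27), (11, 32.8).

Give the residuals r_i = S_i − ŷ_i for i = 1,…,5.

2, -4, -1, 0, 3

h=4: ŷ = -1 + 2.8·4 = 10.2; r = 12.2 − 10.2 = 2
h=8: ŷ = -1 + 2.8·8 = 21.4; r = 17.4 − 21.4 = -4
h=9: ŷ = -1 + 2.8·9 = 24.2; r = 23.2 − 24.2 = -1
h=10: ŷ = -1 + 2.8·10 = 27; r = 27 − 27 = 0
h=11: ŷ = -1 + 2.8·11 = 29.8; r = 32.8 − 29.8 = 3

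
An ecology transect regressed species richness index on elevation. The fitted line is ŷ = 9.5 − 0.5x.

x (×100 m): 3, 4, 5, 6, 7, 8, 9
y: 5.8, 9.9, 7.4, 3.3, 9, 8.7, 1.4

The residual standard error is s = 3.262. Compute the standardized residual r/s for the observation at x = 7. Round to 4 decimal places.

0.9197

ŷ = 9.5 − 0.5·7 = 6
r = 9 − 6 = 3
r/s = 3 / 3.262 = 0.9197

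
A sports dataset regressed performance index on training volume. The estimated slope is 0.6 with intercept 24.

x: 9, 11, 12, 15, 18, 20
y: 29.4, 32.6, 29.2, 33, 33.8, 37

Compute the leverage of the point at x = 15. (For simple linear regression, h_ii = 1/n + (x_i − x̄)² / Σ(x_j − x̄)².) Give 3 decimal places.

x̄ = (9 + 11 + 12 + 15 + 18 + 20)/6 = 14.1667
Σ(x − x̄)² = 26.6944 + 10.0278 + 4.69444 + 0.694444 + 14.6944 + 34.0278 = 90.8333
h = 1/6 + (0.833333)²/90.8333 = 0.166667 + 0.00764526 = 0.174

h = 0.174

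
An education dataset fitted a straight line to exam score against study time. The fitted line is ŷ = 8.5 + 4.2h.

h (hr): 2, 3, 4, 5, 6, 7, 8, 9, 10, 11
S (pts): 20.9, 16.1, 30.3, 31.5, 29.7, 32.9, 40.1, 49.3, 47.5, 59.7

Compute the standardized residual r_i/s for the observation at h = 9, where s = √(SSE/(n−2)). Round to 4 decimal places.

h=2: ŷ = 8.5 + 4.2·2 = 16.9; r = 20.9 − 16.9 = 4
h=3: ŷ = 8.5 + 4.2·3 = 21.1; r = 16.1 − 21.1 = -5
h=4: ŷ = 8.5 + 4.2·4 = 25.3; r = 30.3 − 25.3 = 5
h=5: ŷ = 8.5 + 4.2·5 = 29.5; r = 31.5 − 29.5 = 2
h=6: ŷ = 8.5 + 4.2·6 = 33.7; r = 29.7 − 33.7 = -4
h=7: ŷ = 8.5 + 4.2·7 = 37.9; r = 32.9 − 37.9 = -5
h=8: ŷ = 8.5 + 4.2·8 = 42.1; r = 40.1 − 42.1 = -2
h=9: ŷ = 8.5 + 4.2·9 = 46.3; r = 49.3 − 46.3 = 3
h=10: ŷ = 8.5 + 4.2·10 = 50.5; r = 47.5 − 50.5 = -3
h=11: ŷ = 8.5 + 4.2·11 = 54.7; r = 59.7 − 54.7 = 5
SSE = 16 + 25 + 25 + 4 + 16 + 25 + 4 + 9 + 9 + 25 = 158
s = √(158/8) = 4.4441
r/s = 3 / 4.4441 = 0.6751

0.6751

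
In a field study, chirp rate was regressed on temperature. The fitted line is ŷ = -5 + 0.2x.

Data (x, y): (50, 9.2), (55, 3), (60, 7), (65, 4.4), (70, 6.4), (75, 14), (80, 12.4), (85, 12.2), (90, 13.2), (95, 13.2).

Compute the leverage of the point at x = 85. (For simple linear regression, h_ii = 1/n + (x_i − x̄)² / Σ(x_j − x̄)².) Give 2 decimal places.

x̄ = (50 + 55 + 60 + 65 + 70 + 75 + 80 + 85 + 90 + 95)/10 = 72.5
Σ(x − x̄)² = 506.25 + 306.25 + 156.25 + 56.25 + 6.25 + 6.25 + 56.25 + 156.25 + 306.25 + 506.25 = 2062.5
h = 1/10 + (12.5)²/2062.5 = 0.1 + 0.0757576 = 0.18

h = 0.18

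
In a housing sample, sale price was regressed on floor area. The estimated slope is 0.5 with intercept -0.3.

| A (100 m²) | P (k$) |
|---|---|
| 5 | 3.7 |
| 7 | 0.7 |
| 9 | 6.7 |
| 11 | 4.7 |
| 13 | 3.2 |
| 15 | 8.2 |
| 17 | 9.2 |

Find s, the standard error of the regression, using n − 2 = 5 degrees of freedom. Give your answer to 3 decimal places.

A=5: ŷ = -0.3 + 0.5·5 = 2.2; r = 3.7 − 2.2 = 1.5
A=7: ŷ = -0.3 + 0.5·7 = 3.2; r = 0.7 − 3.2 = -2.5
A=9: ŷ = -0.3 + 0.5·9 = 4.2; r = 6.7 − 4.2 = 2.5
A=11: ŷ = -0.3 + 0.5·11 = 5.2; r = 4.7 − 5.2 = -0.5
A=13: ŷ = -0.3 + 0.5·13 = 6.2; r = 3.2 − 6.2 = -3
A=15: ŷ = -0.3 + 0.5·15 = 7.2; r = 8.2 − 7.2 = 1
A=17: ŷ = -0.3 + 0.5·17 = 8.2; r = 9.2 − 8.2 = 1
SSE = 2.25 + 6.25 + 6.25 + 0.25 + 9 + 1 + 1 = 26
s = √(26/5) = √5.2 ≈ 2.280

s = 2.280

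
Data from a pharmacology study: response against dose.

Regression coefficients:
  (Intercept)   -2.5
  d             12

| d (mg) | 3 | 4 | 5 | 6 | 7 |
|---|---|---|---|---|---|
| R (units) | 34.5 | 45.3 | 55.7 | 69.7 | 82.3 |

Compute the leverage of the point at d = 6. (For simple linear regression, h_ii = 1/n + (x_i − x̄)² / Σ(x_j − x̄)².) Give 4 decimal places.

d̄ = (3 + 4 + 5 + 6 + 7)/5 = 5
Σ(d − d̄)² = 4 + 1 + 0 + 1 + 4 = 10
h = 1/5 + (1)²/10 = 0.2 + 0.1 = 0.3000

h = 0.3000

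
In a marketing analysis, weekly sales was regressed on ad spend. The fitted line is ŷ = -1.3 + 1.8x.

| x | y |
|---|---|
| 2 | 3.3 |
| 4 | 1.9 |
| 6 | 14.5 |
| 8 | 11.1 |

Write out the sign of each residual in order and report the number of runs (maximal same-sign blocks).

x=2: ŷ = -1.3 + 1.8·2 = 2.3; e = 3.3 − 2.3 = 1
x=4: ŷ = -1.3 + 1.8·4 = 5.9; e = 1.9 − 5.9 = -4
x=6: ŷ = -1.3 + 1.8·6 = 9.5; e = 14.5 − 9.5 = 5
x=8: ŷ = -1.3 + 1.8·8 = 13.1; e = 11.1 − 13.1 = -2
Signs: + − + −
Runs: +×1, −×1, +×1, −×1 → 4

4 runs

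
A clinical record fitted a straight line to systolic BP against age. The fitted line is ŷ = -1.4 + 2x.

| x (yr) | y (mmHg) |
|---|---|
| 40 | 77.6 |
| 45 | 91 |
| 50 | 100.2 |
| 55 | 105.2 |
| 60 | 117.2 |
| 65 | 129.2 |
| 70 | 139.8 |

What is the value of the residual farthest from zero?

e = -3.4

x=40: ŷ = -1.4 + 2·40 = 78.6; e = 77.6 − 78.6 = -1
x=45: ŷ = -1.4 + 2·45 = 88.6; e = 91 − 88.6 = 2.4
x=50: ŷ = -1.4 + 2·50 = 98.6; e = 100.2 − 98.6 = 1.6
x=55: ŷ = -1.4 + 2·55 = 108.6; e = 105.2 − 108.6 = -3.4
x=60: ŷ = -1.4 + 2·60 = 118.6; e = 117.2 − 118.6 = -1.4
x=65: ŷ = -1.4 + 2·65 = 128.6; e = 129.2 − 128.6 = 0.6
x=70: ŷ = -1.4 + 2·70 = 138.6; e = 139.8 − 138.6 = 1.2
Largest |e| is 3.4 at x = 55, residual -3.4.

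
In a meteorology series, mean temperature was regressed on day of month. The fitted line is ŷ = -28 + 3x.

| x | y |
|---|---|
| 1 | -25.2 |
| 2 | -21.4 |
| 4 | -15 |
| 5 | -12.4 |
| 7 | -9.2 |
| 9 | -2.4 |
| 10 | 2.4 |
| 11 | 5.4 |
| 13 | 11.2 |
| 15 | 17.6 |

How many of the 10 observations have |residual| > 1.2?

2

x=1: ŷ = -28 + 3·1 = -25; r = -25.2 − (-25) = -0.2
x=2: ŷ = -28 + 3·2 = -22; r = -21.4 − (-22) = 0.6
x=4: ŷ = -28 + 3·4 = -16; r = -15 − (-16) = 1
x=5: ŷ = -28 + 3·5 = -13; r = -12.4 − (-13) = 0.6
x=7: ŷ = -28 + 3·7 = -7; r = -9.2 − (-7) = -2.2
x=9: ŷ = -28 + 3·9 = -1; r = -2.4 − (-1) = -1.4
x=10: ŷ = -28 + 3·10 = 2; r = 2.4 − 2 = 0.4
x=11: ŷ = -28 + 3·11 = 5; r = 5.4 − 5 = 0.4
x=13: ŷ = -28 + 3·13 = 11; r = 11.2 − 11 = 0.2
x=15: ŷ = -28 + 3·15 = 17; r = 17.6 − 17 = 0.6
|r| > 1.2: x=7 (|r|=2.2), x=9 (|r|=1.4) → 2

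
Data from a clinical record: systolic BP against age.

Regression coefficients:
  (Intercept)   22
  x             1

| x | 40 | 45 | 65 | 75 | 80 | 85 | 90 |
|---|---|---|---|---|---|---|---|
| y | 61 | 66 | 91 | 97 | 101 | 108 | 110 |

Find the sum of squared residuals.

SSE = 24

x=40: ŷ = 22 + 40 = 62; r = 61 − 62 = -1
x=45: ŷ = 22 + 45 = 67; r = 66 − 67 = -1
x=65: ŷ = 22 + 65 = 87; r = 91 − 87 = 4
x=75: ŷ = 22 + 75 = 97; r = 97 − 97 = 0
x=80: ŷ = 22 + 80 = 102; r = 101 − 102 = -1
x=85: ŷ = 22 + 85 = 107; r = 108 − 107 = 1
x=90: ŷ = 22 + 90 = 112; r = 110 − 112 = -2
SSE = 1 + 1 + 16 + 0 + 1 + 1 + 4 = 24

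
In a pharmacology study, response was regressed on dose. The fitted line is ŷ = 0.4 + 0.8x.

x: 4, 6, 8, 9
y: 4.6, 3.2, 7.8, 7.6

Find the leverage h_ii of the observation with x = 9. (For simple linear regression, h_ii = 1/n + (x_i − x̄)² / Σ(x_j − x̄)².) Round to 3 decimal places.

h = 0.593

x̄ = (4 + 6 + 8 + 9)/4 = 6.75
Σ(x − x̄)² = 7.5625 + 0.5625 + 1.5625 + 5.0625 = 14.75
h = 1/4 + (2.25)²/14.75 = 0.25 + 0.34322 = 0.593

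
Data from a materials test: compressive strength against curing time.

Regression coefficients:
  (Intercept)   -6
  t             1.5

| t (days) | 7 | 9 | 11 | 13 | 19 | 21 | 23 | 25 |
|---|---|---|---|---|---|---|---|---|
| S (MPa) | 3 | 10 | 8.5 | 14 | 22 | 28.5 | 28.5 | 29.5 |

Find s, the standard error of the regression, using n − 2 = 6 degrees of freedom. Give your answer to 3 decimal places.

s = 2.082

t=7: ŷ = -6 + 1.5·7 = 4.5; e = 3 − 4.5 = -1.5
t=9: ŷ = -6 + 1.5·9 = 7.5; e = 10 − 7.5 = 2.5
t=11: ŷ = -6 + 1.5·11 = 10.5; e = 8.5 − 10.5 = -2
t=13: ŷ = -6 + 1.5·13 = 13.5; e = 14 − 13.5 = 0.5
t=19: ŷ = -6 + 1.5·19 = 22.5; e = 22 − 22.5 = -0.5
t=21: ŷ = -6 + 1.5·21 = 25.5; e = 28.5 − 25.5 = 3
t=23: ŷ = -6 + 1.5·23 = 28.5; e = 28.5 − 28.5 = 0
t=25: ŷ = -6 + 1.5·25 = 31.5; e = 29.5 − 31.5 = -2
SSE = 2.25 + 6.25 + 4 + 0.25 + 0.25 + 9 + 0 + 4 = 26
s = √(26/6) = √4.33333 ≈ 2.082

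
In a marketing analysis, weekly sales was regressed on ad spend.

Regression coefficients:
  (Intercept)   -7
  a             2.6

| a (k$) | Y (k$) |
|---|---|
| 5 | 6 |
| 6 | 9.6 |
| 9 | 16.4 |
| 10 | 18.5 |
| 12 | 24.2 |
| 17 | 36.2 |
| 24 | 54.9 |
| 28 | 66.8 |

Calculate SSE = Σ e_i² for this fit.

a=5: ŷ = -7 + 2.6·5 = 6; e = 6 − 6 = 0
a=6: ŷ = -7 + 2.6·6 = 8.6; e = 9.6 − 8.6 = 1
a=9: ŷ = -7 + 2.6·9 = 16.4; e = 16.4 − 16.4 = 0
a=10: ŷ = -7 + 2.6·10 = 19; e = 18.5 − 19 = -0.5
a=12: ŷ = -7 + 2.6·12 = 24.2; e = 24.2 − 24.2 = 0
a=17: ŷ = -7 + 2.6·17 = 37.2; e = 36.2 − 37.2 = -1
a=24: ŷ = -7 + 2.6·24 = 55.4; e = 54.9 − 55.4 = -0.5
a=28: ŷ = -7 + 2.6·28 = 65.8; e = 66.8 − 65.8 = 1
SSE = 0 + 1 + 0 + 0.25 + 0 + 1 + 0.25 + 1 = 3.5

SSE = 3.5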